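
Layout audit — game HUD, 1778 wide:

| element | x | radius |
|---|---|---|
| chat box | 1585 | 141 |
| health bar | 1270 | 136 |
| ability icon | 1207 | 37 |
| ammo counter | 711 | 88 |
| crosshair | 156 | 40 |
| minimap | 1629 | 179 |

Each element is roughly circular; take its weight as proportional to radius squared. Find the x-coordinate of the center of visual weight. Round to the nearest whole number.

x ≈ 1413

r² weights: chat box 141² = 19881, health bar 136² = 18496, ability icon 37² = 1369, ammo counter 88² = 7744, crosshair 40² = 1600, minimap 179² = 32041. Total = 81131.
x-moment: 19881·1585 + 18496·1270 + 1369·1207 + 7744·711 + 1600·156 + 32041·1629 = 114604061; centroid 114604061/81131 ≈ 1412.58.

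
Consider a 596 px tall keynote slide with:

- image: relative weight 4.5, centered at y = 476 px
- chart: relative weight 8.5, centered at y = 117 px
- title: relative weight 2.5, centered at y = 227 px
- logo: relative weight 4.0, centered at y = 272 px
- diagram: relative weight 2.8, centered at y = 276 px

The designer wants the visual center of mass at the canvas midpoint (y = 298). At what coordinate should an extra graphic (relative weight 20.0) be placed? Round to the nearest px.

With the extra graphic, Σw becomes 4.5 + 8.5 + 2.5 + 4.0 + 2.8 + 20.0 = 42.3.
y: need Σw·y = 42.3·298 = 12605.4. Existing = 4.5·476 + 8.5·117 + 2.5·227 + 4.0·272 + 2.8·276 = 5564.8. Remainder 7040.6 / 20.0 ≈ 352.03.

y ≈ 352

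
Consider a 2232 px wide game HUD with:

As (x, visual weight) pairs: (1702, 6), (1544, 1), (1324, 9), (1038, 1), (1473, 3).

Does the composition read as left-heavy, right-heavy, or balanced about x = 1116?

right-heavy

Σw = 6 + 1 + 9 + 1 + 3 = 20.
Σw·x = 6·1702 + 1·1544 + 9·1324 + 1·1038 + 3·1473 = 29129, so x̄ = 29129/20 ≈ 1456.45.
1456.5 vs midline 1116 → right-heavy.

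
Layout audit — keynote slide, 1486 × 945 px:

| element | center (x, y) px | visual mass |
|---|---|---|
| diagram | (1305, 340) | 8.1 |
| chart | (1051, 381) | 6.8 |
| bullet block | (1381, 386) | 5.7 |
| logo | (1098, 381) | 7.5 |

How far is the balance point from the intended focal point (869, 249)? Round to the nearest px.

≈ 356 px

Σw = 8.1 + 6.8 + 5.7 + 7.5 = 28.1.
Σw·x = 8.1·1305 + 6.8·1051 + 5.7·1381 + 7.5·1098 = 33824.0, so x̄ = 33824.0/28.1 ≈ 1203.70.
Σw·y = 8.1·340 + 6.8·381 + 5.7·386 + 7.5·381 = 10402.5, so ȳ = 10402.5/28.1 ≈ 370.20.
Relative to (869, 249): Δ = (334.70, 121.20); |Δ| = √(334.70² + 121.20²) ≈ 355.97.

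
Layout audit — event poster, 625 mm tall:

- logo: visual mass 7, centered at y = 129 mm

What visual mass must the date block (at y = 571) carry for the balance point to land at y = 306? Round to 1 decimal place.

The single fixed element contributes weight 7, moment 7·129 = 903.
Set Σw·y/Σw = 306: (903 + 571w) = 306·(7 + w).
Solving: w = (306·7 − 903) / (571 − 306) = 1239 / 265 ≈ 4.68.

w ≈ 4.7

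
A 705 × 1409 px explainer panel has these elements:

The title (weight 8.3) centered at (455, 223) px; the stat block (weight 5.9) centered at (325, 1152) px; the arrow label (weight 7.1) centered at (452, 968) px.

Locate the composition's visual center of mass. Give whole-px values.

Σw = 8.3 + 5.9 + 7.1 = 21.3.
Σw·x = 8.3·455 + 5.9·325 + 7.1·452 = 8903.2, so x̄ = 8903.2/21.3 ≈ 417.99.
Σw·y = 8.3·223 + 5.9·1152 + 7.1·968 = 15520.5, so ȳ = 15520.5/21.3 ≈ 728.66.

(418, 729)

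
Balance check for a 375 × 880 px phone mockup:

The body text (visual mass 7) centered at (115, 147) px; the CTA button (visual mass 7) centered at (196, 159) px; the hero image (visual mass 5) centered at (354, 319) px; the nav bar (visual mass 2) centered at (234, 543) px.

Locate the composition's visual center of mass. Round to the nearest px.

(210, 230)

Weights sum to 7 + 7 + 5 + 2 = 21.
x-moment: 7·115 + 7·196 + 5·354 + 2·234 = 4415; centroid 4415/21 ≈ 210.24.
y-moment: 7·147 + 7·159 + 5·319 + 2·543 = 4823; centroid 4823/21 ≈ 229.67.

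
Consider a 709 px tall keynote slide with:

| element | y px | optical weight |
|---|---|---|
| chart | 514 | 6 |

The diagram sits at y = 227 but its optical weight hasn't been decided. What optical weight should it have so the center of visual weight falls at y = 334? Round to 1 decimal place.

The single fixed element contributes weight 6, moment 6·514 = 3084.
Set Σw·y/Σw = 334: (3084 + 227w) = 334·(6 + w).
Rearranging, w·(227 − 334) = 334·6 − 3084 = -1080, so w ≈ -1080/-107 = 10.09.

w ≈ 10.1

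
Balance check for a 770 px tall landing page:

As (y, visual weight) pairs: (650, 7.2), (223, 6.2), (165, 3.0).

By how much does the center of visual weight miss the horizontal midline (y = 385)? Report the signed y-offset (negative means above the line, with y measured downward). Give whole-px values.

≈ 15 px

Weights sum to 7.2 + 6.2 + 3.0 = 16.4.
y: (7.2·650 + 6.2·223 + 3.0·165) / 16.4 = 6557.6 / 16.4 ≈ 399.85
Offset from y = 385: 399.85 − 385 ≈ 14.85.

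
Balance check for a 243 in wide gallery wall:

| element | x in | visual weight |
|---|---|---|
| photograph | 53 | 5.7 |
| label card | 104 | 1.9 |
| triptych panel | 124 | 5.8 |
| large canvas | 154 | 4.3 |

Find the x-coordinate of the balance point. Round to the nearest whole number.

Σw = 5.7 + 1.9 + 5.8 + 4.3 = 17.7.
x: (5.7·53 + 1.9·104 + 5.8·124 + 4.3·154) / 17.7 = 1881.1 / 17.7 ≈ 106.28

x ≈ 106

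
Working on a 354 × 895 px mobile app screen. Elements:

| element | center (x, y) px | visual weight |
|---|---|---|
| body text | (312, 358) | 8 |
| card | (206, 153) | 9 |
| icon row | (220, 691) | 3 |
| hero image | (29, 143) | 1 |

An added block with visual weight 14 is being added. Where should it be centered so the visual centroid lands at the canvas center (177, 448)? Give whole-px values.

With the added block, Σw becomes 8 + 9 + 3 + 1 + 14 = 35.
x: target moment 35×177 = 6195; current 8·312 + 9·206 + 3·220 + 1·29 = 5039; the added block supplies 1156, so x = 1156/14 ≈ 82.57.
y: target moment 35×448 = 15680; current 8·358 + 9·153 + 3·691 + 1·143 = 6457; the added block supplies 9223, so y = 9223/14 ≈ 658.79.

(83, 659)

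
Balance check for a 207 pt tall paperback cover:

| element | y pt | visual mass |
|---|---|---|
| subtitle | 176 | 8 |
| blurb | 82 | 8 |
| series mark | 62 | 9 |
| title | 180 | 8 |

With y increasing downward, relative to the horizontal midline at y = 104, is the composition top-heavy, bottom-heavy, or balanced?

bottom-heavy

Total weight = 8 + 8 + 9 + 8 = 33.
Σw·y = 8·176 + 8·82 + 9·62 + 8·180 = 4062, so ȳ = 4062/33 ≈ 123.09.
123.1 vs midline 104 → bottom-heavy.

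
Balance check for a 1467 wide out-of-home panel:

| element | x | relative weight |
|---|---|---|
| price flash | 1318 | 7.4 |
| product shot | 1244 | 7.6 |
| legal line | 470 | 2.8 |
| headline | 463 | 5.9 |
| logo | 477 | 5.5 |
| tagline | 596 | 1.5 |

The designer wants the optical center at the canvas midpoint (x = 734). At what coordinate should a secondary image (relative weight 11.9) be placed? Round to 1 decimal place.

After adding the secondary image, total weight = 7.4 + 7.6 + 2.8 + 5.9 + 5.5 + 1.5 + 11.9 = 42.6.
x: target moment 42.6×734 = 31268.4; current 7.4·1318 + 7.6·1244 + 2.8·470 + 5.9·463 + 5.5·477 + 1.5·596 = 26772.8; the secondary image supplies 4495.6, so x = 4495.6/11.9 ≈ 377.78.

x ≈ 377.8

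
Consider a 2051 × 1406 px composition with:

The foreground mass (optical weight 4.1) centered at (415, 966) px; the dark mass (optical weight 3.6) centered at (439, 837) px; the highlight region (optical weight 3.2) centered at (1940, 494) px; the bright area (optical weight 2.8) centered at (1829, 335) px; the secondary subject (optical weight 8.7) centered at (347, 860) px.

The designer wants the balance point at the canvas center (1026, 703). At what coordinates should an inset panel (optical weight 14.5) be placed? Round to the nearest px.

After adding the inset panel, total weight = 4.1 + 3.6 + 3.2 + 2.8 + 8.7 + 14.5 = 36.9.
x: need Σw·x = 36.9·1026 = 37859.4. Existing = 4.1·415 + 3.6·439 + 3.2·1940 + 2.8·1829 + 8.7·347 = 17630.0. Remainder 20229.4 / 14.5 ≈ 1395.13.
y: need Σw·y = 36.9·703 = 25940.7. Existing = 4.1·966 + 3.6·837 + 3.2·494 + 2.8·335 + 8.7·860 = 16974.6. Remainder 8966.1 / 14.5 ≈ 618.35.

(1395, 618)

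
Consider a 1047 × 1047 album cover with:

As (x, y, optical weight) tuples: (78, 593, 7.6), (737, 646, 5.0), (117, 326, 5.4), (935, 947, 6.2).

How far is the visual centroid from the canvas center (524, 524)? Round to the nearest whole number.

Total weight = 7.6 + 5.0 + 5.4 + 6.2 = 24.2.
x-moment: 7.6·78 + 5.0·737 + 5.4·117 + 6.2·935 = 10706.6; centroid 10706.6/24.2 ≈ 442.42.
y-moment: 7.6·593 + 5.0·646 + 5.4·326 + 6.2·947 = 15368.6; centroid 15368.6/24.2 ≈ 635.07.
Relative to (524, 524): Δ = (-81.58, 111.07); |Δ| = √(-81.58² + 111.07²) ≈ 137.81.

≈ 138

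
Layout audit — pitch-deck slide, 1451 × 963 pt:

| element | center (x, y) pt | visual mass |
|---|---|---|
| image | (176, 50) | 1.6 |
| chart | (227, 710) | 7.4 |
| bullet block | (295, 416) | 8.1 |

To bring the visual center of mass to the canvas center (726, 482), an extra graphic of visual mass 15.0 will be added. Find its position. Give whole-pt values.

With the extra graphic, Σw becomes 1.6 + 7.4 + 8.1 + 15.0 = 32.1.
x: target moment 32.1×726 = 23304.6; current 1.6·176 + 7.4·227 + 8.1·295 = 4350.9; the extra graphic supplies 18953.7, so x = 18953.7/15.0 ≈ 1263.58.
y: target moment 32.1×482 = 15472.2; current 1.6·50 + 7.4·710 + 8.1·416 = 8703.6; the extra graphic supplies 6768.6, so y = 6768.6/15.0 ≈ 451.24.

(1264, 451)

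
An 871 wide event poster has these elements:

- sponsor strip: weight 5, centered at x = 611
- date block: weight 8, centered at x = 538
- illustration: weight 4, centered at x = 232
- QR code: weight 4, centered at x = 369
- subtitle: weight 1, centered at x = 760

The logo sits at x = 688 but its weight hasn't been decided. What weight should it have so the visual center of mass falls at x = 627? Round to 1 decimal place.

w ≈ 53.6

Fixed elements: Σw = 5 + 8 + 4 + 4 + 1 = 22, Σw·x = 5·611 + 8·538 + 4·232 + 4·369 + 1·760 = 10523.
For the centroid to hit 627: (10523 + w·688) / (22 + w) = 627.
Rearranging, w·(688 − 627) = 627·22 − 10523 = 3271, so w ≈ 3271/61 = 53.62.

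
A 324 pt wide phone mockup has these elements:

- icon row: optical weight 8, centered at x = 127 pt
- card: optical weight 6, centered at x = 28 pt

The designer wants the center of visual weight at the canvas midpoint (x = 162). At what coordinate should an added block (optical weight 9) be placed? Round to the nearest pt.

With the added block, Σw becomes 8 + 6 + 9 = 23.
Along x: (1184 + 9·x) / 23 = 162 (existing moment 8·127 + 6·28 = 1184) ⇒ x = (3726 − 1184) / 9 ≈ 282.44.

x ≈ 282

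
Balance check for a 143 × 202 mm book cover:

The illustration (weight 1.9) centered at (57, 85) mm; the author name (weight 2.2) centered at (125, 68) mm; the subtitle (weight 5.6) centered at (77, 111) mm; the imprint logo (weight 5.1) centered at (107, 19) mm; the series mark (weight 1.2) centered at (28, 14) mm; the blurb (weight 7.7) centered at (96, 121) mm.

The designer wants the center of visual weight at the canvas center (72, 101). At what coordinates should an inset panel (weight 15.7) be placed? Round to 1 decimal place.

(44.8, 127.5)

With the inset panel, Σw becomes 1.9 + 2.2 + 5.6 + 5.1 + 1.2 + 7.7 + 15.7 = 39.4.
x: need Σw·x = 39.4·72 = 2836.8. Existing = 1.9·57 + 2.2·125 + 5.6·77 + 5.1·107 + 1.2·28 + 7.7·96 = 2133.0. Remainder 703.8 / 15.7 ≈ 44.83.
y: need Σw·y = 39.4·101 = 3979.4. Existing = 1.9·85 + 2.2·68 + 5.6·111 + 5.1·19 + 1.2·14 + 7.7·121 = 1978.1. Remainder 2001.3 / 15.7 ≈ 127.47.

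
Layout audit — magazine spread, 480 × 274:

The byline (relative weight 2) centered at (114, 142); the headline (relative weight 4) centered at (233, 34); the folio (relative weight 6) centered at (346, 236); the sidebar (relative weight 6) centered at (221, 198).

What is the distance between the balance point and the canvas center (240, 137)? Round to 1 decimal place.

≈ 33.8

Σw = 2 + 4 + 6 + 6 = 18.
x: (2·114 + 4·233 + 6·346 + 6·221) / 18 = 4562 / 18 ≈ 253.44
y: (2·142 + 4·34 + 6·236 + 6·198) / 18 = 3024 / 18 ≈ 168.00
Offset from (240, 137): Δx ≈ 13.44, Δy ≈ 31.00; distance = √(Δx² + Δy²) ≈ 33.79.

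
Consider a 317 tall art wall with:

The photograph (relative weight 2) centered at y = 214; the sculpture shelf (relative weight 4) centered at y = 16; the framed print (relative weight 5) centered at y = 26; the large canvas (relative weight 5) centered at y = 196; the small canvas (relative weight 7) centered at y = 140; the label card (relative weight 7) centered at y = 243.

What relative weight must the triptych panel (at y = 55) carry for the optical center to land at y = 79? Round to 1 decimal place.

w ≈ 79.7

Existing Σw = 30 (2 + 4 + 5 + 5 + 7 + 7); existing moment 2·214 + 4·16 + 5·26 + 5·196 + 7·140 + 7·243 = 4283.
Balance at y = 79 requires (4283 + w·55) / (30 + w) = 79.
Rearranging, w·(55 − 79) = 79·30 − 4283 = -1913, so w ≈ -1913/-24 = 79.71.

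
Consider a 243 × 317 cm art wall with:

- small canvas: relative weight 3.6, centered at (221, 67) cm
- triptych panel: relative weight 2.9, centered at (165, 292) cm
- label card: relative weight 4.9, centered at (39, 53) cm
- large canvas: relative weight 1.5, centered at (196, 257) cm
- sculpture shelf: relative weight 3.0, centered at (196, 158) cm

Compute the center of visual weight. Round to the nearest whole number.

Weights sum to 3.6 + 2.9 + 4.9 + 1.5 + 3.0 = 15.9.
x: (3.6·221 + 2.9·165 + 4.9·39 + 1.5·196 + 3.0·196) / 15.9 = 2347.2 / 15.9 ≈ 147.62
y: (3.6·67 + 2.9·292 + 4.9·53 + 1.5·257 + 3.0·158) / 15.9 = 2207.2 / 15.9 ≈ 138.82

(148, 139)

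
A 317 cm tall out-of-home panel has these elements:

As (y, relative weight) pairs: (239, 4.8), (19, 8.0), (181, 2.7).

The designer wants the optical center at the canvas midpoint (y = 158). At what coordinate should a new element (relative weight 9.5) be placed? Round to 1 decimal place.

y ≈ 227.6

After adding the new element, total weight = 4.8 + 8.0 + 2.7 + 9.5 = 25.0.
y: target moment 25.0×158 = 3950.0; current 4.8·239 + 8.0·19 + 2.7·181 = 1787.9; the new element supplies 2162.1, so y = 2162.1/9.5 ≈ 227.59.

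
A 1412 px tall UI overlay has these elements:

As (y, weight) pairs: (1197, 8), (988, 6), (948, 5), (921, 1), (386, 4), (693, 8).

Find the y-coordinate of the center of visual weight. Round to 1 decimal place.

y ≈ 882.9

Σw = 8 + 6 + 5 + 1 + 4 + 8 = 32.
Σw·y = 8·1197 + 6·988 + 5·948 + 1·921 + 4·386 + 8·693 = 28253, so ȳ = 28253/32 ≈ 882.91.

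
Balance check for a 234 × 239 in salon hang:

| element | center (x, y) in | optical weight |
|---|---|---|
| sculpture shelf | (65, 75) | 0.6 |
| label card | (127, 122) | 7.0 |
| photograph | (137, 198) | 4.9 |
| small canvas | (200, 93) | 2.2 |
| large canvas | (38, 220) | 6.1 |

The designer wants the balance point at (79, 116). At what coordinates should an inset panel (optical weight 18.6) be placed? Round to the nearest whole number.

New total weight: (0.6 + 7.0 + 4.9 + 2.2 + 6.1) + 18.6 = 39.4.
Along x: (2271.1 + 18.6·x) / 39.4 = 79 (existing moment 0.6·65 + 7.0·127 + 4.9·137 + 2.2·200 + 6.1·38 = 2271.1) ⇒ x = (3112.6 − 2271.1) / 18.6 ≈ 45.24.
Along y: (3415.8 + 18.6·y) / 39.4 = 116 (existing moment 0.6·75 + 7.0·122 + 4.9·198 + 2.2·93 + 6.1·220 = 3415.8) ⇒ y = (4570.4 − 3415.8) / 18.6 ≈ 62.08.

(45, 62)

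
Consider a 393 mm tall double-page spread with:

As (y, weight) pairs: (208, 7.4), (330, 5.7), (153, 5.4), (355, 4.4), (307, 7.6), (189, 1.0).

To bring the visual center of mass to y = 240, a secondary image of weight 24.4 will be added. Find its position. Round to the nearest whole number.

y ≈ 208

New total weight: (7.4 + 5.7 + 5.4 + 4.4 + 7.6 + 1.0) + 24.4 = 55.9.
Along y: (8330.6 + 24.4·y) / 55.9 = 240 (existing moment 7.4·208 + 5.7·330 + 5.4·153 + 4.4·355 + 7.6·307 + 1.0·189 = 8330.6) ⇒ y = (13416.0 − 8330.6) / 24.4 ≈ 208.42.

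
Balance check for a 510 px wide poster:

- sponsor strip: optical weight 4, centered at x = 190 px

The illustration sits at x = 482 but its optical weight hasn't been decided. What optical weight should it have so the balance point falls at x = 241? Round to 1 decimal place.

w ≈ 0.8

The single fixed element contributes weight 4, moment 4·190 = 760.
For the centroid to hit 241: (760 + w·482) / (4 + w) = 241.
So w = (241·4 − 760)/(482 − 241) = 204/241 ≈ 0.85.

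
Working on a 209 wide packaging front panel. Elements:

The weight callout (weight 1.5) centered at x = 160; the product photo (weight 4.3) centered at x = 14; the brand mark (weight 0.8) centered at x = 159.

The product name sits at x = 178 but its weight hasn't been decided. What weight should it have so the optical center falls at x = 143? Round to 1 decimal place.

Existing Σw = 6.6 (1.5 + 4.3 + 0.8); existing moment 1.5·160 + 4.3·14 + 0.8·159 = 427.4.
Balance at x = 143 requires (427.4 + w·178) / (6.6 + w) = 143.
Solving: w = (143·6.6 − 427.4) / (178 − 143) = 516.4 / 35 ≈ 14.75.

w ≈ 14.8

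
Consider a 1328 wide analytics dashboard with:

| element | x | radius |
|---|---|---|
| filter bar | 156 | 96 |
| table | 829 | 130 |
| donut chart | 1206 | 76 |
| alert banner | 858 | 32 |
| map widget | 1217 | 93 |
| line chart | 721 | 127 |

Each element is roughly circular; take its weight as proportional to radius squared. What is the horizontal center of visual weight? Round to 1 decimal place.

r² weights: filter bar 96² = 9216, table 130² = 16900, donut chart 76² = 5776, alert banner 32² = 1024, map widget 93² = 8649, line chart 127² = 16129. Total = 57694.
x: moment 45447086 / weight 57694 ≈ 787.73

x ≈ 787.7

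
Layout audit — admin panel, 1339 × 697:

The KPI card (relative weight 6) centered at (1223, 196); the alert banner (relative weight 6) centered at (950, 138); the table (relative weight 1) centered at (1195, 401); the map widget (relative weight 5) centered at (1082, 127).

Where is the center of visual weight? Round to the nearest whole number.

(1091, 169)

Σw = 6 + 6 + 1 + 5 = 18.
Σw·x = 6·1223 + 6·950 + 1·1195 + 5·1082 = 19643, so x̄ = 19643/18 ≈ 1091.28.
Σw·y = 6·196 + 6·138 + 1·401 + 5·127 = 3040, so ȳ = 3040/18 ≈ 168.89.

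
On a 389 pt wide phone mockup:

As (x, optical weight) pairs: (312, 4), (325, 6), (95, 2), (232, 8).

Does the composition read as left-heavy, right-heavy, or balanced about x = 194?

right-heavy

Σw = 4 + 6 + 2 + 8 = 20.
Σw·x = 4·312 + 6·325 + 2·95 + 8·232 = 5244, so x̄ = 5244/20 ≈ 262.20.
262.2 lies right of the midline 194, so the layout is right-heavy.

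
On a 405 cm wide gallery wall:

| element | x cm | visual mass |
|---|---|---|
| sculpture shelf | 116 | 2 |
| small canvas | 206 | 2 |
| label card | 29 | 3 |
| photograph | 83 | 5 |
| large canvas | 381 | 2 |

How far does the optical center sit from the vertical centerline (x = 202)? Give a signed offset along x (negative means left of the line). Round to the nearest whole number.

Total weight = 2 + 2 + 3 + 5 + 2 = 14.
x-moment: 2·116 + 2·206 + 3·29 + 5·83 + 2·381 = 1908; centroid 1908/14 ≈ 136.29.
Offset from x = 202: 136.29 − 202 ≈ -65.71.

≈ -66 cm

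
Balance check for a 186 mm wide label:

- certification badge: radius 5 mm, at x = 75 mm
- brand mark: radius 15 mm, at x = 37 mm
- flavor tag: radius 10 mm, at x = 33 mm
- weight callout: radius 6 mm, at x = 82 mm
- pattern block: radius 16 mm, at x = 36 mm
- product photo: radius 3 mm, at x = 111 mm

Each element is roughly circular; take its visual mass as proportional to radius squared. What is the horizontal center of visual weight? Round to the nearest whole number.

x ≈ 41

r² weights: certification badge 5² = 25, brand mark 15² = 225, flavor tag 10² = 100, weight callout 6² = 36, pattern block 16² = 256, product photo 3² = 9. Total = 651.
Σw·x = 26667; x̄ = 26667/651 ≈ 40.96.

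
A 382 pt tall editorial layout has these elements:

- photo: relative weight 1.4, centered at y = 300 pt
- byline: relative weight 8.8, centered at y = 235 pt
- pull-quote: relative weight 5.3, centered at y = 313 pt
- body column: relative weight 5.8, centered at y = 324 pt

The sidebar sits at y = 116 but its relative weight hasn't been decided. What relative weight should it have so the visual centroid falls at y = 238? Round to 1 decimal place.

w ≈ 7.8

Fixed elements: Σw = 1.4 + 8.8 + 5.3 + 5.8 = 21.3, Σw·y = 1.4·300 + 8.8·235 + 5.3·313 + 5.8·324 = 6026.1.
For the centroid to hit 238: (6026.1 + w·116) / (21.3 + w) = 238.
Rearranging, w·(116 − 238) = 238·21.3 − 6026.1 = -956.7, so w ≈ -956.7/-122 = 7.84.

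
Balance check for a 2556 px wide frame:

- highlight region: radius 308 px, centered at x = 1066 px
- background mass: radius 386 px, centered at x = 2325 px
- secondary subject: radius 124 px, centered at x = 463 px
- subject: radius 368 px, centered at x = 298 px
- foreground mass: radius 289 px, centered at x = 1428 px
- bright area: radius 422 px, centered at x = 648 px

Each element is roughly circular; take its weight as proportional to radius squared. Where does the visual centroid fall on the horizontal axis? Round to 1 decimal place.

x ≈ 1111.9

Weights ∝ r²: highlight region 308² = 94864, background mass 386² = 148996, secondary subject 124² = 15376, subject 368² = 135424, foreground mass 289² = 83521, bright area 422² = 178084; Σw = 656265.
Σw·x = 94864·1066 + 148996·2325 + 15376·463 + 135424·298 + 83521·1428 + 178084·648 = 729682584, so x̄ = 729682584/656265 ≈ 1111.87.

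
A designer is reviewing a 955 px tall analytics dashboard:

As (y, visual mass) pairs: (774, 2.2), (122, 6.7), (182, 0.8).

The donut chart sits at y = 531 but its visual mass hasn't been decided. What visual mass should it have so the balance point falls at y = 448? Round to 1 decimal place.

w ≈ 20.2

Existing Σw = 9.7 (2.2 + 6.7 + 0.8); existing moment 2.2·774 + 6.7·122 + 0.8·182 = 2665.8.
Balance at y = 448 requires (2665.8 + w·531) / (9.7 + w) = 448.
Rearranging, w·(531 − 448) = 448·9.7 − 2665.8 = 1679.8, so w ≈ 1679.8/83 = 20.24.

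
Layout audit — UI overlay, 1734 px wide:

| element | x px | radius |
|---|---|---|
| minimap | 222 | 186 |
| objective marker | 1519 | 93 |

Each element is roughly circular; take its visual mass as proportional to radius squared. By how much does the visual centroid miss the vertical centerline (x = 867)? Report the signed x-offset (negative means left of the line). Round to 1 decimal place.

r² weights: minimap 186² = 34596, objective marker 93² = 8649. Total = 43245.
Σw·x = 34596·222 + 8649·1519 = 20818143, so x̄ = 20818143/43245 ≈ 481.40.
Against x = 867, that's 481.40 − 867 = -385.60.

≈ -385.6 px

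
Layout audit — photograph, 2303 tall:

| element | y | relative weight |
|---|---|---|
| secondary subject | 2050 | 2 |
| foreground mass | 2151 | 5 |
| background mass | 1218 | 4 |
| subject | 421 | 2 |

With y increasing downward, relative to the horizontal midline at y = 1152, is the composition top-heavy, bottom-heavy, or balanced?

Total weight = 2 + 5 + 4 + 2 = 13.
y: (2·2050 + 5·2151 + 4·1218 + 2·421) / 13 = 20569 / 13 ≈ 1582.23
1582.2 lies below (larger y than) the midline 1152, so the layout is bottom-heavy.

bottom-heavy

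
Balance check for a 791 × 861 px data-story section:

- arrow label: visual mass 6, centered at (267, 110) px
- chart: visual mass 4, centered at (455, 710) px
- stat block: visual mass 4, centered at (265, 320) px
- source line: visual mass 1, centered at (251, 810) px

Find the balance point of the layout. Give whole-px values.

(316, 373)

Total weight = 6 + 4 + 4 + 1 = 15.
Σw·x = 6·267 + 4·455 + 4·265 + 1·251 = 4733, so x̄ = 4733/15 ≈ 315.53.
Σw·y = 6·110 + 4·710 + 4·320 + 1·810 = 5590, so ȳ = 5590/15 ≈ 372.67.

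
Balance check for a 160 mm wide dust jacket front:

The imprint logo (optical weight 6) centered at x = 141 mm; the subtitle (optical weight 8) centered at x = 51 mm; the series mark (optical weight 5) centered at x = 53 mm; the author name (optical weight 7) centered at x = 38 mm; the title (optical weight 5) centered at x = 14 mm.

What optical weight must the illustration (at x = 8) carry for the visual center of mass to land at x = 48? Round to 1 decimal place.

w ≈ 9.2

Fixed elements: Σw = 6 + 8 + 5 + 7 + 5 = 31, Σw·x = 6·141 + 8·51 + 5·53 + 7·38 + 5·14 = 1855.
Balance at x = 48 requires (1855 + w·8) / (31 + w) = 48.
Rearranging, w·(8 − 48) = 48·31 − 1855 = -367, so w ≈ -367/-40 = 9.17.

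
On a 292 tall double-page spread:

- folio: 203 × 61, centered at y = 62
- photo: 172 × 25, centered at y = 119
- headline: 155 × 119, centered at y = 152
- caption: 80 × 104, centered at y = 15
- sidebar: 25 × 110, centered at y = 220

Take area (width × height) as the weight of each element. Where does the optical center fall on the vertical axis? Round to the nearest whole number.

y ≈ 104

Taking area as weight: folio 203·61 = 12383, photo 172·25 = 4300, headline 155·119 = 18445, caption 80·104 = 8320, sidebar 25·110 = 2750. Sum 46198.
y-moment: 12383·62 + 4300·119 + 18445·152 + 8320·15 + 2750·220 = 4812886; centroid 4812886/46198 ≈ 104.18.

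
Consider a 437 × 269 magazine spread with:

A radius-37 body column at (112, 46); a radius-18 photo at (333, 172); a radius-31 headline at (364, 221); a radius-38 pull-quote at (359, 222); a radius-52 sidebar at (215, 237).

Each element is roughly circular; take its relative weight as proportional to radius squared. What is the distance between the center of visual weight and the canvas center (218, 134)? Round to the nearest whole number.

r² weights: body column 37² = 1369, photo 18² = 324, headline 31² = 961, pull-quote 38² = 1444, sidebar 52² = 2704. Total = 6802.
x-moment: 1369·112 + 324·333 + 961·364 + 1444·359 + 2704·215 = 1710780; centroid 1710780/6802 ≈ 251.51.
y-moment: 1369·46 + 324·172 + 961·221 + 1444·222 + 2704·237 = 1292499; centroid 1292499/6802 ≈ 190.02.
From (218, 134): dx = 33.51, dy = 56.02, so the distance is √(dx²+dy²) ≈ 65.28.

≈ 65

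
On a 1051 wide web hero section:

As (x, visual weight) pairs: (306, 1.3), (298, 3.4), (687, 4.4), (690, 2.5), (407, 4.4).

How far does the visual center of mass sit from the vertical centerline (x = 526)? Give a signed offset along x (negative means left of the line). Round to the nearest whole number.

≈ -29

Weights sum to 1.3 + 3.4 + 4.4 + 2.5 + 4.4 = 16.0.
x: (1.3·306 + 3.4·298 + 4.4·687 + 2.5·690 + 4.4·407) / 16.0 = 7949.6 / 16.0 ≈ 496.85
Difference: 496.85 − 526 ≈ -29.15.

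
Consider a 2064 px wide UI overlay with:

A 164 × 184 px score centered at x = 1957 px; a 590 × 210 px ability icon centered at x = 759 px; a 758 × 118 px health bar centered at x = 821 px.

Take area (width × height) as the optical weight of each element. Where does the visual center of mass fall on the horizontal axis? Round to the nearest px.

x ≈ 930

Areas: score 164·184 = 30176, ability icon 590·210 = 123900, health bar 758·118 = 89444. Total weight = 243520.
Σw·x = 30176·1957 + 123900·759 + 89444·821 = 226528056, so x̄ = 226528056/243520 ≈ 930.22.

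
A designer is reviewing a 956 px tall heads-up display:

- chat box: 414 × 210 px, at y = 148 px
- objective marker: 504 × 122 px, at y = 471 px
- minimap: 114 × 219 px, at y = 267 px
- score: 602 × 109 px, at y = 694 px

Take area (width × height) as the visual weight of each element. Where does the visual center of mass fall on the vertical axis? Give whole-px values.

y ≈ 393

Areas: chat box 414·210 = 86940, objective marker 504·122 = 61488, minimap 114·219 = 24966, score 602·109 = 65618. Total weight = 239012.
y-moment: 86940·148 + 61488·471 + 24966·267 + 65618·694 = 94032782; centroid 94032782/239012 ≈ 393.42.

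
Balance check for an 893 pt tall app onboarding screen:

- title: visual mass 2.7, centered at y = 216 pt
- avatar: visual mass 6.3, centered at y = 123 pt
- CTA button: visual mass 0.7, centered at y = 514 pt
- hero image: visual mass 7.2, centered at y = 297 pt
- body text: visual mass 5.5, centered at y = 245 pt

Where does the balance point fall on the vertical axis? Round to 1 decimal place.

Σw = 2.7 + 6.3 + 0.7 + 7.2 + 5.5 = 22.4.
Σw·y = 2.7·216 + 6.3·123 + 0.7·514 + 7.2·297 + 5.5·245 = 5203.8, so ȳ = 5203.8/22.4 ≈ 232.31.

y ≈ 232.3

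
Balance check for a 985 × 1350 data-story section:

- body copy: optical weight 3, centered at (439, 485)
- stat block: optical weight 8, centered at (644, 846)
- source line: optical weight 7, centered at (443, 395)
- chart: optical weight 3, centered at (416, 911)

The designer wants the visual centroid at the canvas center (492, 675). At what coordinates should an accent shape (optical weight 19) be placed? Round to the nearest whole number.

New total weight: (3 + 8 + 7 + 3) + 19 = 40.
Along x: (10818 + 19·x) / 40 = 492 (existing moment 3·439 + 8·644 + 7·443 + 3·416 = 10818) ⇒ x = (19680 − 10818) / 19 ≈ 466.42.
Along y: (13721 + 19·y) / 40 = 675 (existing moment 3·485 + 8·846 + 7·395 + 3·911 = 13721) ⇒ y = (27000 − 13721) / 19 ≈ 698.89.

(466, 699)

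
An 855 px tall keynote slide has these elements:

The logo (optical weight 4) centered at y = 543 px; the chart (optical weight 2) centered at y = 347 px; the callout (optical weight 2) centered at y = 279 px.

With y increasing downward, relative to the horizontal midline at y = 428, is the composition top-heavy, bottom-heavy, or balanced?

balanced

Total weight = 4 + 2 + 2 = 8.
y-moment: 4·543 + 2·347 + 2·279 = 3424; centroid 3424/8 ≈ 428.00.
The centroid 428.00 matches the midline at 428, so the layout is balanced.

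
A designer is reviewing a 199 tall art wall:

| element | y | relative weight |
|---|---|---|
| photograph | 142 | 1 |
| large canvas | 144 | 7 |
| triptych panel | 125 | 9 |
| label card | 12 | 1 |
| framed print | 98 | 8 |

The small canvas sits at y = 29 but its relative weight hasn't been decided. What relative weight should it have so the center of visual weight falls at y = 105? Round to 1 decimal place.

w ≈ 4.5

Fixed elements: Σw = 1 + 7 + 9 + 1 + 8 = 26, Σw·y = 1·142 + 7·144 + 9·125 + 1·12 + 8·98 = 3071.
Set Σw·y/Σw = 105: (3071 + 29w) = 105·(26 + w).
Rearranging, w·(29 − 105) = 105·26 − 3071 = -341, so w ≈ -341/-76 = 4.49.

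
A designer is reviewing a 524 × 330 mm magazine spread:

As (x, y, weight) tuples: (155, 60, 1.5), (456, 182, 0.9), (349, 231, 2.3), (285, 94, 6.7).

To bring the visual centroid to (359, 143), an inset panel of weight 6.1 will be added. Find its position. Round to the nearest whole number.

After adding the inset panel, total weight = 1.5 + 0.9 + 2.3 + 6.7 + 6.1 = 17.5.
x: need Σw·x = 17.5·359 = 6282.5. Existing = 1.5·155 + 0.9·456 + 2.3·349 + 6.7·285 = 3355.1. Remainder 2927.4 / 6.1 ≈ 479.90.
y: need Σw·y = 17.5·143 = 2502.5. Existing = 1.5·60 + 0.9·182 + 2.3·231 + 6.7·94 = 1414.9. Remainder 1087.6 / 6.1 ≈ 178.30.

(480, 178)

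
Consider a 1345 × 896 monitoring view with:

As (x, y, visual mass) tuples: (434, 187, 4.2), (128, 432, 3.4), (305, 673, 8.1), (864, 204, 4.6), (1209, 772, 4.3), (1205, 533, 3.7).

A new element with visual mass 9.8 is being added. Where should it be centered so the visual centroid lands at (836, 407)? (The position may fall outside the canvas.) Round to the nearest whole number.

(1377, 160)

After adding the new element, total weight = 4.2 + 3.4 + 8.1 + 4.6 + 4.3 + 3.7 + 9.8 = 38.1.
x: target moment 38.1×836 = 31851.6; current 4.2·434 + 3.4·128 + 8.1·305 + 4.6·864 + 4.3·1209 + 3.7·1205 = 18360.1; the new element supplies 13491.5, so x = 13491.5/9.8 ≈ 1376.68.
y: target moment 38.1×407 = 15506.7; current 4.2·187 + 3.4·432 + 8.1·673 + 4.6·204 + 4.3·772 + 3.7·533 = 13935.6; the new element supplies 1571.1, so y = 1571.1/9.8 ≈ 160.32.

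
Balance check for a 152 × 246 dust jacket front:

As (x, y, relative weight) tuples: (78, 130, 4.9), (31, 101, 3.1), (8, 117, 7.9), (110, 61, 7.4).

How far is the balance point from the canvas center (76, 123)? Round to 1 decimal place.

≈ 29.2

Weights sum to 4.9 + 3.1 + 7.9 + 7.4 = 23.3.
Σw·x = 4.9·78 + 3.1·31 + 7.9·8 + 7.4·110 = 1355.5, so x̄ = 1355.5/23.3 ≈ 58.18.
Σw·y = 4.9·130 + 3.1·101 + 7.9·117 + 7.4·61 = 2325.8, so ȳ = 2325.8/23.3 ≈ 99.82.
Offset from (76, 123): Δx ≈ -17.82, Δy ≈ -23.18; distance = √(Δx² + Δy²) ≈ 29.24.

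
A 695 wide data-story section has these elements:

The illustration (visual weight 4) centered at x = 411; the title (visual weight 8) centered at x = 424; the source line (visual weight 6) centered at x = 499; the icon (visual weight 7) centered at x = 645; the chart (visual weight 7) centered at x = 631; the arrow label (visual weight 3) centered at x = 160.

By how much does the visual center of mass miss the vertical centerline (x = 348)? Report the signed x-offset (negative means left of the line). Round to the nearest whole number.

Total weight = 4 + 8 + 6 + 7 + 7 + 3 = 35.
x: (4·411 + 8·424 + 6·499 + 7·645 + 7·631 + 3·160) / 35 = 17442 / 35 ≈ 498.34
Against x = 348, that's 498.34 − 348 = 150.34.

≈ 150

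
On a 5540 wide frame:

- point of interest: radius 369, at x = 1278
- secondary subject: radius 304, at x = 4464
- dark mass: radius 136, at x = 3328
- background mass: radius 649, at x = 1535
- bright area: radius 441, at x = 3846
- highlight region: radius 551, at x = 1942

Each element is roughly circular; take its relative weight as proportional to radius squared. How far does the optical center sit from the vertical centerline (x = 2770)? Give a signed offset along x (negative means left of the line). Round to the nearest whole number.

r² weights: point of interest 369² = 136161, secondary subject 304² = 92416, dark mass 136² = 18496, background mass 649² = 421201, bright area 441² = 194481, highlight region 551² = 303601. Total = 1166356.
x: (136161·1278 + 92416·4464 + 18496·3328 + 421201·1535 + 194481·3846 + 303601·1942) / 1166356 = 2632224073 / 1166356 ≈ 2256.79
Offset from x = 2770: 2256.79 − 2770 ≈ -513.21.

≈ -513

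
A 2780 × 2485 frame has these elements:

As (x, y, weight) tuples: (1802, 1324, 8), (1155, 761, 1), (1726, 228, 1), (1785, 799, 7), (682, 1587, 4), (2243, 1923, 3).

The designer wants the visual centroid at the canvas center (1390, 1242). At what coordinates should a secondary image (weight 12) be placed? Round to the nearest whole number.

(899, 1285)

With the secondary image, Σw becomes 8 + 1 + 1 + 7 + 4 + 3 + 12 = 36.
x: target moment 36×1390 = 50040; current 8·1802 + 1·1155 + 1·1726 + 7·1785 + 4·682 + 3·2243 = 39249; the secondary image supplies 10791, so x = 10791/12 ≈ 899.25.
y: target moment 36×1242 = 44712; current 8·1324 + 1·761 + 1·228 + 7·799 + 4·1587 + 3·1923 = 29291; the secondary image supplies 15421, so y = 15421/12 ≈ 1285.08.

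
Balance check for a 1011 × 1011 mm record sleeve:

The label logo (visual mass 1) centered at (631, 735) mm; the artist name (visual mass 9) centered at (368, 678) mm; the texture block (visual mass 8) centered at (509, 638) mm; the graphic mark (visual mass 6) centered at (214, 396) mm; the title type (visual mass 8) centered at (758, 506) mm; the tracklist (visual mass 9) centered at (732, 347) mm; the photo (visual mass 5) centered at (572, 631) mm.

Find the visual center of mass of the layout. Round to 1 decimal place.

Σw = 1 + 9 + 8 + 6 + 8 + 9 + 5 = 46.
x: (1·631 + 9·368 + 8·509 + 6·214 + 8·758 + 9·732 + 5·572) / 46 = 24811 / 46 ≈ 539.37
y: (1·735 + 9·678 + 8·638 + 6·396 + 8·506 + 9·347 + 5·631) / 46 = 24643 / 46 ≈ 535.72

(539.4, 535.7)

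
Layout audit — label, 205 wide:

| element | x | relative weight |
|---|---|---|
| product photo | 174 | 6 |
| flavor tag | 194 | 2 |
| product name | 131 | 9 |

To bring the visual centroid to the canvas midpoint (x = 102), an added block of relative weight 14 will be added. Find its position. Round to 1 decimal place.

x ≈ 39.4

New total weight: (6 + 2 + 9) + 14 = 31.
Along x: (2611 + 14·x) / 31 = 102 (existing moment 6·174 + 2·194 + 9·131 = 2611) ⇒ x = (3162 − 2611) / 14 ≈ 39.36.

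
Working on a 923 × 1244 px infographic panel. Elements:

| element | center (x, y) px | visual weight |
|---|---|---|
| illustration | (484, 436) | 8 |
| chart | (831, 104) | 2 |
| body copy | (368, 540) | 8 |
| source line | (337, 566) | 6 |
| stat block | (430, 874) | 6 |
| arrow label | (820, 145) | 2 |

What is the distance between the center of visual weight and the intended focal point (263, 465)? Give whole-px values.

Weights sum to 8 + 2 + 8 + 6 + 6 + 2 = 32.
x: (8·484 + 2·831 + 8·368 + 6·337 + 6·430 + 2·820) / 32 = 14720 / 32 ≈ 460.00
y: (8·436 + 2·104 + 8·540 + 6·566 + 6·874 + 2·145) / 32 = 16946 / 32 ≈ 529.56
From (263, 465): dx = 197.00, dy = 64.56, so the distance is √(dx²+dy²) ≈ 207.31.

≈ 207 px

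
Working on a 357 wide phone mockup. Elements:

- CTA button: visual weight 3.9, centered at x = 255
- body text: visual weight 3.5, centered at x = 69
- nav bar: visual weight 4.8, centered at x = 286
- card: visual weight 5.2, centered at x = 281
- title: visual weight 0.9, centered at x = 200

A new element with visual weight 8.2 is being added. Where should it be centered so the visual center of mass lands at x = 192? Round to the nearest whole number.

With the new element, Σw becomes 3.9 + 3.5 + 4.8 + 5.2 + 0.9 + 8.2 = 26.5.
x: target moment 26.5×192 = 5088.0; current 3.9·255 + 3.5·69 + 4.8·286 + 5.2·281 + 0.9·200 = 4250.0; the new element supplies 838.0, so x = 838.0/8.2 ≈ 102.20.

x ≈ 102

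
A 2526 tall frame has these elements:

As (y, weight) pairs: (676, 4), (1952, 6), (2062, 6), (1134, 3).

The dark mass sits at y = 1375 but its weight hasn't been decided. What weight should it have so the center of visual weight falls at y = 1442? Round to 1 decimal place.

w ≈ 41.7

Known weights sum to 4 + 6 + 6 + 3 = 19; their moment is 4·676 + 6·1952 + 6·2062 + 3·1134 = 30190.
Balance at y = 1442 requires (30190 + w·1375) / (19 + w) = 1442.
Rearranging, w·(1375 − 1442) = 1442·19 − 30190 = -2792, so w ≈ -2792/-67 = 41.67.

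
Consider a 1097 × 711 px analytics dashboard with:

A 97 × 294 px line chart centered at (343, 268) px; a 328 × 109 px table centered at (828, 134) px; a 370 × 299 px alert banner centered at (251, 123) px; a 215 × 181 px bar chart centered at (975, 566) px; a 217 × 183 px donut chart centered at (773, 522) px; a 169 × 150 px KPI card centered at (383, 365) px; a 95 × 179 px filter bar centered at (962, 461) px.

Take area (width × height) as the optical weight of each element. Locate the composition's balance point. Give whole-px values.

Areas → weights: line chart 97·294 = 28518, table 328·109 = 35752, alert banner 370·299 = 110630, bar chart 215·181 = 38915, donut chart 217·183 = 39711, KPI card 169·150 = 25350, filter bar 95·179 = 17005; Σw = 295881.
Σw·x = 161859048; x̄ = 161859048/295881 ≈ 547.04.
Σw·y = 85888169; ȳ = 85888169/295881 ≈ 290.28.

(547, 290)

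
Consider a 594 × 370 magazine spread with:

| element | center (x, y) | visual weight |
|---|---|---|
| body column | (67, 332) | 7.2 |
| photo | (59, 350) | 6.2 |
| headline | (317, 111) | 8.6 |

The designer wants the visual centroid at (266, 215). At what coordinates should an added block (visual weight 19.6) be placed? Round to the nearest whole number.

With the added block, Σw becomes 7.2 + 6.2 + 8.6 + 19.6 = 41.6.
x: target moment 41.6×266 = 11065.6; current 7.2·67 + 6.2·59 + 8.6·317 = 3574.4; the added block supplies 7491.2, so x = 7491.2/19.6 ≈ 382.20.
y: target moment 41.6×215 = 8944.0; current 7.2·332 + 6.2·350 + 8.6·111 = 5515.0; the added block supplies 3429.0, so y = 3429.0/19.6 ≈ 174.95.

(382, 175)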